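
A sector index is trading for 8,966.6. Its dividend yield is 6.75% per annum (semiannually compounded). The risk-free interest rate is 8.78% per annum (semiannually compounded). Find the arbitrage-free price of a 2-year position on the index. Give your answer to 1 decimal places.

F = S · (1+r/2)^(2T) / (1+q/2)^(2T)
= 8966.6 × 1.187505 / 1.141989 = 8966.6 × 1.039857
F = 9,324.0

9,324.0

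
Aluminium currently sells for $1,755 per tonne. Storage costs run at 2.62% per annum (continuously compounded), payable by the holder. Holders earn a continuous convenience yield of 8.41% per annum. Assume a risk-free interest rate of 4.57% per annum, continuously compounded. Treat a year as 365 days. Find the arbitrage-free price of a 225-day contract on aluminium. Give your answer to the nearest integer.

$1,742 per tonne

Net carry = r + u − y = 0.0457 + 0.0262 − 0.0841 = -0.0122
F = S·e^((r+u−y)T) = 1755 · e^(-0.0122 × 225/365) = 1755 · e^-0.007521
= 1755 × 0.992507 = $1,742 per tonne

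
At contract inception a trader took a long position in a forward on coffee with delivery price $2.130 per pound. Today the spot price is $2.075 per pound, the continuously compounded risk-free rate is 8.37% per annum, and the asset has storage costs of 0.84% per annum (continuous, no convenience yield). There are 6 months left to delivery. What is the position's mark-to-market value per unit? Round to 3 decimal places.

$0.041 per pound

Current fair forward for the remaining 6 months: F = S·e^((r + u)·T), (r + u) = 0.0837 + 0.0084 = 0.0921
F = 2.075 · e^(0.0921 × 6/12) = 2.075 × 1.047127 = 2.1728
Value of long forward = (F − K)·e^(−rT) = (2.1728 − 2.130) · e^(−0.0837·6/12)
= 0.0428 × 0.959014 = 0.041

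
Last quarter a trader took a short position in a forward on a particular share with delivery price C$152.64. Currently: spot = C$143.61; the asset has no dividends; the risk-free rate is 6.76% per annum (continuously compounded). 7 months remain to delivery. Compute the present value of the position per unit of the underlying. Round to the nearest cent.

C$3.13

Current fair forward for the remaining 7 months: F = S·e^(r·T), r = 0.0676
F = 143.61 · e^(0.0676 × 7/12) = 143.61 × 1.040221 = 149.3861
Value of long forward = (F − K)·e^(−rT) = (149.3861 − 152.64) · e^(−0.0676·7/12)
= -3.2539 × 0.961334 = -3.13
Short position value = −(long value) = C$3.13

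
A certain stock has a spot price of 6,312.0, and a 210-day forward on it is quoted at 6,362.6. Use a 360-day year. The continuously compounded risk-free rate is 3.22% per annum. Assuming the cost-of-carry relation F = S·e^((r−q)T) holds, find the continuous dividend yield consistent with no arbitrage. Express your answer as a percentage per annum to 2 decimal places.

1.85%

From F = S·e^((r−q)T): (r − q) = ln(F/S)/T
ln(6362.6/6312.0) = ln(1.008016) = 0.007984
(r − q) = 0.007984 / (210/360) = 0.013687
q = r − ln(F/S)/T = 0.0322 − 0.013687 = 0.018513
q = 1.85%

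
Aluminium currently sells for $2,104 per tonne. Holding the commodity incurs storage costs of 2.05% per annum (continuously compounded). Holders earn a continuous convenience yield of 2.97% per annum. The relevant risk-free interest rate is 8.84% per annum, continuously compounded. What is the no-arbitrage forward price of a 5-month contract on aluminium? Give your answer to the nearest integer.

Net carry = r + u − y = 0.0884 + 0.0205 − 0.0297 = 0.0792
F = S·e^((r+u−y)T) = 2104 · e^(0.0792 × 5/12) = 2104 · e^0.033000
= 2104 × 1.033551 = $2,175 per tonne

$2,175 per tonne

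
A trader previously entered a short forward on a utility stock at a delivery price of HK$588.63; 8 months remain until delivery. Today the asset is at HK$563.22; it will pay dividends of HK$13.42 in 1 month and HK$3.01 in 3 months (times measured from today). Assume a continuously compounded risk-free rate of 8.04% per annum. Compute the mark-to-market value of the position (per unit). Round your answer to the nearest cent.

HK$10.97

PV(remaining dividends) I = 13.42·e^(−0.0804·1/12) + 3.01·e^(−0.0804·3/12) = 16.2805
Current forward F = (S − I)·e^(rT) = (563.22 − 16.2805)·e^(0.0804·8/12) = 546.9395 × 1.055062 = 577.0551
Value (long) = (F − K)·e^(−rT) = (577.0551 − 588.63) × 0.947811 = -10.9708
Short position value = −(long value) = HK$10.97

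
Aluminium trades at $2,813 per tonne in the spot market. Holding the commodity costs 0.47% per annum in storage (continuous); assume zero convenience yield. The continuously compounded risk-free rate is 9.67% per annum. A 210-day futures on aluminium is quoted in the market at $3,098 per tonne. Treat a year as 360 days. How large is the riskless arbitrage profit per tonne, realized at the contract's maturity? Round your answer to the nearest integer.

Fair futures: F* = S·e^(carry·T), with carry = (r + u) = 0.0967 + 0.0047 = 0.1014
F* = 2813 · e^(0.1014 × 210/360) = 2813 · e^0.059150 = 2813 × 1.060934 = $2984.4073
Market $3098 > fair $2984.4073: forward overpriced → cash-and-carry (buy spot, short the forward).
At maturity, profit = |F_mkt − F*| = |3098 − 2984.4073| = $114 per tonne

$114 per tonne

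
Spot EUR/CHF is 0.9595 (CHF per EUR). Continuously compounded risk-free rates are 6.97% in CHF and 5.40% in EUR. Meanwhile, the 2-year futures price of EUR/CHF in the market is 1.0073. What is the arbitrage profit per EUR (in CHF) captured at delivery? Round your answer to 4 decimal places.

Fair futures: F* = S·e^(carry·T), with carry = (r_CHF − r_EUR) = 0.0697 − 0.0540 = 0.0157
F* = 0.9595 · e^(0.0157 × 2) = 0.9595 · e^0.031400 = 0.9595 × 1.031898 = 0.9901
Market 1.0073 > fair 0.9901: forward overpriced → cash-and-carry (buy spot, short the forward).
At maturity, profit = |F_mkt − F*| = |1.0073 − 0.9901| = 0.0172 per EUR (in CHF)

0.0172 per EUR (in CHF)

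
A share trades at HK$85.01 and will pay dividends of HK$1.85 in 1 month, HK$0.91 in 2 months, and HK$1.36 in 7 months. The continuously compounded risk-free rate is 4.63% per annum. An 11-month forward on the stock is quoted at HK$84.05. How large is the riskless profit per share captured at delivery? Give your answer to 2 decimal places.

PV(dividends) I = 1.85·e^(−0.0463·1/12) + 0.91·e^(−0.0463·2/12) + 1.36·e^(−0.0463·7/12) = 4.0696
Fair forward F* = (S − I)·e^(rT) = (85.01 − 4.0696)·e^0.042442 = 80.9404 × 1.043356 = 84.4497
Market HK$84.05 < fair 84.4497: forward underpriced → reverse cash-and-carry (short the stock, invest proceeds at r, pay the dividends, go long the forward).
Profit at T = |F_mkt − F*| = |84.05 − 84.4497| = HK$0.40 per share

HK$0.40 per share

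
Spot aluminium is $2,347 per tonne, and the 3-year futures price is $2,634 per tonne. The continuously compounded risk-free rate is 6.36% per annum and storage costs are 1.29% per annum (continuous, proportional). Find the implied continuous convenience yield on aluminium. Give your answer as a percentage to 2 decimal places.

F = S·e^((r+u−y)T) ⇒ (r+u−y) = ln(F/S)/T
ln(2634/2347) = 0.115366; /T ⇒ 0.038455
y = r + u − ln(F/S)/T = 0.0636 + 0.0129 − 0.038455 = 0.038045
y = 3.80%

3.80%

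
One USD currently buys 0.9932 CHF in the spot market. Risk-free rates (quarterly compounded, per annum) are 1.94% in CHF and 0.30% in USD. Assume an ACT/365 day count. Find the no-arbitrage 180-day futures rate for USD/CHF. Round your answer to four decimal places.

By covered interest parity, F = S · (1+r_CHF/4)^(4T) / (1+r_USD/4)^(4T)
= 0.9932 × 1.009590 / 1.001480 = 0.9932 × 1.008098
F = 1.0012 CHF per USD

1.0012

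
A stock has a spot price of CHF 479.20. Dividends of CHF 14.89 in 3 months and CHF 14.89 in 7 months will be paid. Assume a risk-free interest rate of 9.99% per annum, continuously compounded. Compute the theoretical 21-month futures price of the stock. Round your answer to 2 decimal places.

CHF 536.72

PV(dividends) I = 14.89·e^(−0.0999·3/12) + 14.89·e^(−0.0999·7/12)
I = 14.5227 + 14.0471 = 28.5698
F = (S − I)·e^(rT) = (479.20 − 28.5698) · e^(0.0999·21/12)
= 450.6302 · e^0.174825 = 450.6302 × 1.191038 = CHF 536.72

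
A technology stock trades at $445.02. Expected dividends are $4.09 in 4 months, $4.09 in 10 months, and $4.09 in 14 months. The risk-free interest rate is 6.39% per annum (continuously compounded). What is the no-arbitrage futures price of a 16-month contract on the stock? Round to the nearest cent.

$471.88

PV(dividends) I = 4.09·e^(−0.0639·4/12) + 4.09·e^(−0.0639·10/12) + 4.09·e^(−0.0639·14/12)
I = 4.0038 + 3.8779 + 3.7962 = 11.6779
F = (S − I)·e^(rT) = (445.02 − 11.6779) · e^(0.0639·16/12)
= 433.3421 · e^0.085200 = 433.3421 × 1.088935 = $471.88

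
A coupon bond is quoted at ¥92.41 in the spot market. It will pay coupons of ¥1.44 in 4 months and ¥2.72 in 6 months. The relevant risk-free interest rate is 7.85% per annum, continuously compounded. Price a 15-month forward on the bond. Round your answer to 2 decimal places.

PV(coupons) I = 1.44·e^(−0.0785·4/12) + 2.72·e^(−0.0785·6/12)
I = 1.4028 + 2.6153 = 4.0181
F = (S − I)·e^(rT) = (92.41 − 4.0181) · e^(0.0785·15/12)
= 88.3919 · e^0.098125 = 88.3919 × 1.103101 = ¥97.51

¥97.51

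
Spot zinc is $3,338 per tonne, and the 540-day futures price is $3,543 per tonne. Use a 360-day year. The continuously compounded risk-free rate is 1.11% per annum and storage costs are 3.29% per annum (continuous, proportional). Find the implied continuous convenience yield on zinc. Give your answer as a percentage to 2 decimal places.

0.43%

F = S·e^((r+u−y)T) ⇒ (r+u−y) = ln(F/S)/T
ln(3543/3338) = 0.059602; /T ⇒ 0.039735
y = r + u − ln(F/S)/T = 0.0111 + 0.0329 − 0.039735 = 0.004265
y = 0.43%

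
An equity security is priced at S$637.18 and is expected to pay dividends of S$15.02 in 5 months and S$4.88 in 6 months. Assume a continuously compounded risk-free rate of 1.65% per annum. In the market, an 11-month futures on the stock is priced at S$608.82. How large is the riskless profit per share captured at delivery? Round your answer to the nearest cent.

S$18.01 per share

PV(dividends) I = 15.02·e^(−0.0165·5/12) + 4.88·e^(−0.0165·6/12) = 19.7570
Fair futures F* = (S − I)·e^(rT) = (637.18 − 19.7570)·e^0.015125 = 617.4230 × 1.015240 = 626.8325
Market S$608.82 < fair 626.8325: forward underpriced → reverse cash-and-carry (short the stock, invest proceeds at r, pay the dividends, go long the forward).
Profit at T = |F_mkt − F*| = |608.82 − 626.8325| = S$18.01 per share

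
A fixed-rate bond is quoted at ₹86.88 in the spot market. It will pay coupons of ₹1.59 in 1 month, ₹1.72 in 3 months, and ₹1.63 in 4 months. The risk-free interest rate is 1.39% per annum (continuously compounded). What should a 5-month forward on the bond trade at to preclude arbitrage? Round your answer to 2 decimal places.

₹82.43

PV(coupons) I = 1.59·e^(−0.0139·1/12) + 1.72·e^(−0.0139·3/12) + 1.63·e^(−0.0139·4/12)
I = 1.5882 + 1.7140 + 1.6225 = 4.9247
F = (S − I)·e^(rT) = (86.88 − 4.9247) · e^(0.0139·5/12)
= 81.9553 · e^0.005792 = 81.9553 × 1.005809 = ₹82.43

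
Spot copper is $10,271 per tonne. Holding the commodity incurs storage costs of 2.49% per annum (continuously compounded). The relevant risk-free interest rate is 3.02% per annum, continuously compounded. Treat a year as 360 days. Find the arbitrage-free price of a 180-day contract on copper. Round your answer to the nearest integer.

Net carry = r + u − y = 0.0302 + 0.0249 − 0.0000 = 0.0551
F = S·e^((r+u−y)T) = 10271 · e^(0.0551 × 180/360) = 10271 · e^0.027550
= 10271 × 1.027933 = $10,558 per tonne

$10,558 per tonne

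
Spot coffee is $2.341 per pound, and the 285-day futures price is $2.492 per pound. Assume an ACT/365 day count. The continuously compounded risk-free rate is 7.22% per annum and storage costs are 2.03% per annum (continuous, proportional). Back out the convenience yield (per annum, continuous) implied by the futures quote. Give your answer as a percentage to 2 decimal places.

F = S·e^((r+u−y)T) ⇒ (r+u−y) = ln(F/S)/T
ln(2.492/2.341) = 0.062507; /T ⇒ 0.080053
y = r + u − ln(F/S)/T = 0.0722 + 0.0203 − 0.080053 = 0.012447
y = 1.24%

1.24%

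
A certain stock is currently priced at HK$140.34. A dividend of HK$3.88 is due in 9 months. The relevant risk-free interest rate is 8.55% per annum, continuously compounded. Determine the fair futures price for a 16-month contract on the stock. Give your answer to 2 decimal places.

PV(dividends) I = 3.88·e^(−0.0855·9/12)
I = 3.6390
F = (S − I)·e^(rT) = (140.34 − 3.6390) · e^(0.0855·16/12)
= 136.7010 · e^0.114000 = 136.7010 × 1.120752 = HK$153.21

HK$153.21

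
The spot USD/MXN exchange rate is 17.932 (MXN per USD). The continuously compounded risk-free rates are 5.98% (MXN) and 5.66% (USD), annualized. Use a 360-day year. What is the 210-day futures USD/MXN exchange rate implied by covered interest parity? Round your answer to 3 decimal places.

F = S·e^((r_MXN − r_USD)T) = 17.932 · e^((0.0598 − 0.0566) × 210/360)
= 17.932 · e^0.001867 = 17.932 × 1.001869
F = 17.966 MXN per USD

17.966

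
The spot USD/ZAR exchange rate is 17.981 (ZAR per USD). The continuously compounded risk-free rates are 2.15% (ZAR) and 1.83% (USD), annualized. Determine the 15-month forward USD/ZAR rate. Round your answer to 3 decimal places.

F = S·e^((r_ZAR − r_USD)T) = 17.981 · e^((0.0215 − 0.0183) × 15/12)
= 17.981 · e^0.004000 = 17.981 × 1.004008
F = 18.053 ZAR per USD

18.053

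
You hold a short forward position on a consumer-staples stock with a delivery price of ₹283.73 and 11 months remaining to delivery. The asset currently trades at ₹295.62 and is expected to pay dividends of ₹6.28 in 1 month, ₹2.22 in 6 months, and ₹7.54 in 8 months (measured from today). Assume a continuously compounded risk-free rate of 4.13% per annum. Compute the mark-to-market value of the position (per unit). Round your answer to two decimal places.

-₹6.66

PV(remaining dividends) I = 6.28·e^(−0.0413·1/12) + 2.22·e^(−0.0413·6/12) + 7.54·e^(−0.0413·8/12) = 15.7683
Current forward F = (S − I)·e^(rT) = (295.62 − 15.7683)·e^(0.0413·11/12) = 279.8517 × 1.038584 = 290.6495
Value (long) = (F − K)·e^(−rT) = (290.6495 − 283.73) × 0.962849 = 6.6624
Short position value = −(long value) = -₹6.66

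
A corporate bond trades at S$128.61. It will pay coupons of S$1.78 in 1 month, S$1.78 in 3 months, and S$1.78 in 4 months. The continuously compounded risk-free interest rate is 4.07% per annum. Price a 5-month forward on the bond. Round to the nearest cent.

PV(coupons) I = 1.78·e^(−0.0407·1/12) + 1.78·e^(−0.0407·3/12) + 1.78·e^(−0.0407·4/12)
I = 1.7740 + 1.7620 + 1.7560 = 5.2920
F = (S − I)·e^(rT) = (128.61 − 5.2920) · e^(0.0407·5/12)
= 123.3180 · e^0.016958 = 123.3180 × 1.017103 = S$125.43

S$125.43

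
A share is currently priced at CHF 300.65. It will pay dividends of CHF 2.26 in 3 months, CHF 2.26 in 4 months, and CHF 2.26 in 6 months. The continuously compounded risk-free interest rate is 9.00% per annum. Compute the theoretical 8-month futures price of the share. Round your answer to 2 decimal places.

CHF 312.27

PV(dividends) I = 2.26·e^(−0.0900·3/12) + 2.26·e^(−0.0900·4/12) + 2.26·e^(−0.0900·6/12)
I = 2.2097 + 2.1932 + 2.1606 = 6.5635
F = (S − I)·e^(rT) = (300.65 − 6.5635) · e^(0.0900·8/12)
= 294.0865 · e^0.060000 = 294.0865 × 1.061837 = CHF 312.27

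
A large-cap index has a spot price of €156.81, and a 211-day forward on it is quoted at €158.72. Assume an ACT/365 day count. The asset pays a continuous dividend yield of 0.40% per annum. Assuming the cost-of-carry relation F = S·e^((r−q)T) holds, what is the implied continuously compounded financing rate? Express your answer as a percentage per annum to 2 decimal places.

From F = S·e^((r−q)T): (r − q) = ln(F/S)/T
ln(158.72/156.81) = ln(1.012180) = 0.012106
(r − q) = 0.012106 / (211/365) = 0.020942
r = ln(F/S)/T + q = 0.020942 + 0.0040 = 0.024942
r = 2.49%

2.49%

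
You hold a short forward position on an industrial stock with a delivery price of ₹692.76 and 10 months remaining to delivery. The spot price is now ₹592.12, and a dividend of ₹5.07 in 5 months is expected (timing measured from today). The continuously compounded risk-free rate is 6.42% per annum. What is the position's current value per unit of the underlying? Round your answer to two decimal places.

₹69.49

PV(remaining dividends) I = 5.07·e^(−0.0642·5/12) = 4.9362
Current forward F = (S − I)·e^(rT) = (592.12 − 4.9362)·e^(0.0642·10/12) = 587.1838 × 1.054957 = 619.4537
Value (long) = (F − K)·e^(−rT) = (619.4537 − 692.76) × 0.947906 = -69.4875
Short position value = −(long value) = ₹69.49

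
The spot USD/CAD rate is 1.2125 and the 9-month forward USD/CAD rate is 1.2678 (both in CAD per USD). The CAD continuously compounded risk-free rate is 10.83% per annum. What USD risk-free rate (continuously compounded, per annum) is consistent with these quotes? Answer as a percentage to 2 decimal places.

4.88%

F = S·e^((r_CAD − r_USD)T) ⇒ r_USD = r_CAD − ln(F/S)/T
ln(1.2678/1.2125) = 0.044599; /(9/12) = 0.059465
r_USD = 0.1083 − 0.059465 = 0.048835
r_USD = 4.88%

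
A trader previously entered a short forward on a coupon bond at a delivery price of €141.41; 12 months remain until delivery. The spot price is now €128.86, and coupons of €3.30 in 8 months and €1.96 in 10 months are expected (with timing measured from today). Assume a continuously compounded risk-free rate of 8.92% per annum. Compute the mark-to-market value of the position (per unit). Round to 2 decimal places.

€5.41

PV(remaining coupons) I = 3.30·e^(−0.0892·8/12) + 1.96·e^(−0.0892·10/12) = 4.9291
Current forward F = (S − I)·e^(rT) = (128.86 − 4.9291)·e^(0.0892·12/12) = 123.9309 × 1.093299 = 135.4935
Value (long) = (F − K)·e^(−rT) = (135.4935 − 141.41) × 0.914663 = -5.4116
Short position value = −(long value) = €5.41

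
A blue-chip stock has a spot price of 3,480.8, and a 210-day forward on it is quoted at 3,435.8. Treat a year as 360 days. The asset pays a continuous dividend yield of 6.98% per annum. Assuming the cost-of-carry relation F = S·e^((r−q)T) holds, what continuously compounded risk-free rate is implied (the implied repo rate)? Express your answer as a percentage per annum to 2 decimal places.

From F = S·e^((r−q)T): (r − q) = ln(F/S)/T
ln(3435.8/3480.8) = ln(0.987072) = -0.013012
(r − q) = -0.013012 / (210/360) = -0.022306
r = ln(F/S)/T + q = -0.022306 + 0.0698 = 0.047494
r = 4.75%

4.75%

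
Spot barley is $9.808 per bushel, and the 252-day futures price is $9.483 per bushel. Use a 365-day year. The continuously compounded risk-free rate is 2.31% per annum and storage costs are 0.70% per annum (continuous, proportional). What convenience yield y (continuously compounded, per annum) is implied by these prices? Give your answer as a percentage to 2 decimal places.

F = S·e^((r+u−y)T) ⇒ (r+u−y) = ln(F/S)/T
ln(9.483/9.808) = -0.033698; /T ⇒ -0.048809
y = r + u − ln(F/S)/T = 0.0231 + 0.0070 + 0.048809 = 0.078909
y = 7.89%

7.89%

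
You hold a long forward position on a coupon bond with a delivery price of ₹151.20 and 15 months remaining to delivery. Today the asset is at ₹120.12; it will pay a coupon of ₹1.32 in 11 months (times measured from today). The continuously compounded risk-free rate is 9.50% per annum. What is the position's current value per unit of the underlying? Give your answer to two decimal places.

PV(remaining coupons) I = 1.32·e^(−0.0950·11/12) = 1.2099
Current forward F = (S − I)·e^(rT) = (120.12 − 1.2099)·e^(0.0950·15/12) = 118.9101 × 1.126088 = 133.9032
Value (long) = (F − K)·e^(−rT) = (133.9032 − 151.20) × 0.888030 = -15.3601
Value = -₹15.36

-₹15.36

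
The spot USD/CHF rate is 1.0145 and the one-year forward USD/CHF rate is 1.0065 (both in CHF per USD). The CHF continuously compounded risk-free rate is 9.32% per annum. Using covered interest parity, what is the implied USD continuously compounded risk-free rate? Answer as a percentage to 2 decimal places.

10.11%

F = S·e^((r_CHF − r_USD)T) ⇒ r_USD = r_CHF − ln(F/S)/T
ln(1.0065/1.0145) = -0.007917; /(12/12) = -0.007917
r_USD = 0.0932 + 0.007917 = 0.101117
r_USD = 10.11%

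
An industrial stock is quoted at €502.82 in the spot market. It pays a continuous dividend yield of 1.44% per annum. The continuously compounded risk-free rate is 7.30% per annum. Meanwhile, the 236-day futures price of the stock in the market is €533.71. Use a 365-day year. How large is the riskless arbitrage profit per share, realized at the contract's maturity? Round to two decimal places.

€11.47 per share

Fair futures: F* = S·e^(carry·T), with carry = (r − q) = 0.0730 − 0.0144 = 0.0586
F* = 502.82 · e^(0.0586 × 236/365) = 502.82 · e^0.037889 = 502.82 × 1.038616 = €522.2369
Market €533.71 > fair €522.2369: forward overpriced → cash-and-carry (buy spot, short the forward).
At maturity, profit = |F_mkt − F*| = |533.71 − 522.2369| = €11.47 per share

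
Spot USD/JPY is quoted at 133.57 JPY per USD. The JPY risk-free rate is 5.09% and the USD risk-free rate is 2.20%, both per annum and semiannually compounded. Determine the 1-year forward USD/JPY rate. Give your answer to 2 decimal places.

By covered interest parity, F = S · (1+r_JPY/2)^(2T) / (1+r_USD/2)^(2T)
= 133.57 × 1.051548 / 1.022121 = 133.57 × 1.028790
F = 137.42 JPY per USD

137.42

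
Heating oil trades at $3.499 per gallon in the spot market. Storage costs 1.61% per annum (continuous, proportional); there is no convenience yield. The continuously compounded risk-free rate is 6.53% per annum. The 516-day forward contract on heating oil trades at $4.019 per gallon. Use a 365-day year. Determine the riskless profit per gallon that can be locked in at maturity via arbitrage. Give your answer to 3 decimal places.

$0.093 per gallon

Fair forward: F* = S·e^(carry·T), with carry = (r + u) = 0.0653 + 0.0161 = 0.0814
F* = 3.499 · e^(0.0814 × 516/365) = 3.499 · e^0.115075 = 3.499 × 1.121958 = $3.9257
Market $4.019 > fair $3.9257: forward overpriced → cash-and-carry (buy spot, short the forward).
At maturity, profit = |F_mkt − F*| = |4.019 − 3.9257| = $0.093 per gallon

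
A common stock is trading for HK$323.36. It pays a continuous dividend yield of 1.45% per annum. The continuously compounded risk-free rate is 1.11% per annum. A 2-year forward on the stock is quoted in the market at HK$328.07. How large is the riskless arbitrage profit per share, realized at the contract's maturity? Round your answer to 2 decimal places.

Fair forward: F* = S·e^(carry·T), with carry = (r − q) = 0.0111 − 0.0145 = -0.0034
F* = 323.36 · e^(-0.0034 × 2) = 323.36 · e^-0.006800 = 323.36 × 0.993223 = HK$321.1686
Market HK$328.07 > fair HK$321.1686: forward overpriced → cash-and-carry (buy spot, short the forward).
At maturity, profit = |F_mkt − F*| = |328.07 − 321.1686| = HK$6.90 per share

HK$6.90 per share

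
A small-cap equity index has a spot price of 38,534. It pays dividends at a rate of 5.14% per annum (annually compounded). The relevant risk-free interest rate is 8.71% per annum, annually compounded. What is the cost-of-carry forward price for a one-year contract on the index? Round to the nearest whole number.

F = S · (1+r)^T / (1+q)^T
= 38534 × 1.087100 / 1.051400 = 38534 × 1.033955
F = 39,842

39,842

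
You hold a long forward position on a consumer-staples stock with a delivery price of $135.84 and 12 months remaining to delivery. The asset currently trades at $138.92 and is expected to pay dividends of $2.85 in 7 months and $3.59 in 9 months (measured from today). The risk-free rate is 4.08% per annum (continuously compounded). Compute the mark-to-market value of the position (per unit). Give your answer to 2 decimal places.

PV(remaining dividends) I = 2.85·e^(−0.0408·7/12) + 3.59·e^(−0.0408·9/12) = 6.2648
Current forward F = (S − I)·e^(rT) = (138.92 − 6.2648)·e^(0.0408·12/12) = 132.6552 × 1.041644 = 138.1795
Value (long) = (F − K)·e^(−rT) = (138.1795 − 135.84) × 0.960021 = 2.2460
Value = $2.25

$2.25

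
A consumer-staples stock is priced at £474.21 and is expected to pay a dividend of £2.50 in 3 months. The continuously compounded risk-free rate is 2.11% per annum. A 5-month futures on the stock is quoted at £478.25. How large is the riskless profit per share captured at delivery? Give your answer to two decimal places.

£2.36 per share

PV(dividends) I = 2.50·e^(−0.0211·3/12) = 2.4868
Fair futures F* = (S − I)·e^(rT) = (474.21 − 2.4868)·e^0.008792 = 471.7232 × 1.008831 = 475.8890
Market £478.25 > fair 475.8890: forward overpriced → cash-and-carry (borrow at r, buy the stock and collect the dividends, short the forward).
Profit at T = |F_mkt − F*| = |478.25 − 475.8890| = £2.36 per share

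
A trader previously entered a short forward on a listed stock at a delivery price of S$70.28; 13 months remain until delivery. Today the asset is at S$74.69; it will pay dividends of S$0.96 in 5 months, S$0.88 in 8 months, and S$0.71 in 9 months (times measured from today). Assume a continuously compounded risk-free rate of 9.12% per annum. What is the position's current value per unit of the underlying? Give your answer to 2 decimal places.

PV(remaining dividends) I = 0.96·e^(−0.0912·5/12) + 0.88·e^(−0.0912·8/12) + 0.71·e^(−0.0912·9/12) = 2.4154
Current forward F = (S − I)·e^(rT) = (74.69 − 2.4154)·e^(0.0912·13/12) = 72.2746 × 1.103846 = 79.7800
Value (long) = (F − K)·e^(−rT) = (79.7800 − 70.28) × 0.905924 = 8.6063
Short position value = −(long value) = -S$8.61

-S$8.61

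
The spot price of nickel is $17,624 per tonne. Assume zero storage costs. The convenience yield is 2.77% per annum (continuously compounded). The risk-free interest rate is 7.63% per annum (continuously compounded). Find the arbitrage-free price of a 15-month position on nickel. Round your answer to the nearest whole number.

Net carry = r + u − y = 0.0763 + 0.0000 − 0.0277 = 0.0486
F = S·e^((r+u−y)T) = 17624 · e^(0.0486 × 15/12) = 17624 · e^0.060750
= 17624 × 1.062633 = $18,728 per tonne

$18,728 per tonne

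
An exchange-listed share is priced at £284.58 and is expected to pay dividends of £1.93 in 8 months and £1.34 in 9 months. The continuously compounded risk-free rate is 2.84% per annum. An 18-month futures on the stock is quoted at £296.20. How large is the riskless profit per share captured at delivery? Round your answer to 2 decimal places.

PV(dividends) I = 1.93·e^(−0.0284·8/12) + 1.34·e^(−0.0284·9/12) = 3.2056
Fair futures F* = (S − I)·e^(rT) = (284.58 − 3.2056)·e^0.042600 = 281.3744 × 1.043520 = 293.6198
Market £296.20 > fair 293.6198: forward overpriced → cash-and-carry (borrow at r, buy the stock and collect the dividends, short the forward).
Profit at T = |F_mkt − F*| = |296.20 − 293.6198| = £2.58 per share

£2.58 per share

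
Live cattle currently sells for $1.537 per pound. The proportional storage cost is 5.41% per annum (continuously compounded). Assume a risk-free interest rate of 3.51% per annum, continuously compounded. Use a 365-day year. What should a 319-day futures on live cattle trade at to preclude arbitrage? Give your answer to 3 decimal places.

$1.662 per pound

Net carry = r + u − y = 0.0351 + 0.0541 − 0.0000 = 0.0892
F = S·e^((r+u−y)T) = 1.537 · e^(0.0892 × 319/365) = 1.537 · e^0.077958
= 1.537 × 1.081077 = $1.662 per pound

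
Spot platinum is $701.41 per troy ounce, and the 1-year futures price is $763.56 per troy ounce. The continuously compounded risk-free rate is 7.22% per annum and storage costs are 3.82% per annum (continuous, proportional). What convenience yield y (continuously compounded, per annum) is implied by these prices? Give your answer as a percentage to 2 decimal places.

F = S·e^((r+u−y)T) ⇒ (r+u−y) = ln(F/S)/T
ln(763.56/701.41) = 0.084899; /T ⇒ 0.084899
y = r + u − ln(F/S)/T = 0.0722 + 0.0382 − 0.084899 = 0.025501
y = 2.55%

2.55%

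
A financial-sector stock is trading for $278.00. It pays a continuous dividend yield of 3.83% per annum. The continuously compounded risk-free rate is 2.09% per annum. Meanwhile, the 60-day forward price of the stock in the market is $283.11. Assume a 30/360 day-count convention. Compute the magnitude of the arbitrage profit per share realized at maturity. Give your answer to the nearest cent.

Fair forward: F* = S·e^(carry·T), with carry = (r − q) = 0.0209 − 0.0383 = -0.0174
F* = 278.00 · e^(-0.0174 × 60/360) = 278.00 · e^-0.002900 = 278.00 × 0.997104 = $277.1949
Market $283.11 > fair $277.1949: forward overpriced → cash-and-carry (buy spot, short the forward).
At maturity, profit = |F_mkt − F*| = |283.11 − 277.1949| = $5.92 per share

$5.92 per share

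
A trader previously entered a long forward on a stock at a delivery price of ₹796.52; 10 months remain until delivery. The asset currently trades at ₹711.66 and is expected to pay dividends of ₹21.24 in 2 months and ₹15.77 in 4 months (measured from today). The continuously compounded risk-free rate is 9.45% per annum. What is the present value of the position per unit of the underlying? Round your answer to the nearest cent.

-₹60.73

PV(remaining dividends) I = 21.24·e^(−0.0945·2/12) + 15.77·e^(−0.0945·4/12) = 36.1891
Current forward F = (S − I)·e^(rT) = (711.66 − 36.1891)·e^(0.0945·10/12) = 675.4709 × 1.081934 = 730.8149
Value (long) = (F − K)·e^(−rT) = (730.8149 − 796.52) × 0.924271 = -60.7293
Value = -₹60.73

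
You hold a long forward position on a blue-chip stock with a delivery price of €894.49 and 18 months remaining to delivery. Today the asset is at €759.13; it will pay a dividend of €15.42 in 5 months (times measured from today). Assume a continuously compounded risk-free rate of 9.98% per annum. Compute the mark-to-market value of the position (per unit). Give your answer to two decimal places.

-€25.79

PV(remaining dividends) I = 15.42·e^(−0.0998·5/12) = 14.7919
Current forward F = (S − I)·e^(rT) = (759.13 − 14.7919)·e^(0.0998·18/12) = 744.3381 × 1.161486 = 864.5383
Value (long) = (F − K)·e^(−rT) = (864.5383 − 894.49) × 0.860966 = -25.7874
Value = -€25.79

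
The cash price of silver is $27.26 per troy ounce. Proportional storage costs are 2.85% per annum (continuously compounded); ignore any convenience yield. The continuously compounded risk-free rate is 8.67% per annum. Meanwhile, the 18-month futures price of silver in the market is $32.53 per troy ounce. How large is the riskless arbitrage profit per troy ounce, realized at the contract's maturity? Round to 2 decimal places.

$0.13 per troy ounce

Fair futures: F* = S·e^(carry·T), with carry = (r + u) = 0.0867 + 0.0285 = 0.1152
F* = 27.26 · e^(0.1152 × 18/12) = 27.26 · e^0.172800 = 27.26 × 1.188628 = $32.4020
Market $32.53 > fair $32.4020: forward overpriced → cash-and-carry (buy spot, short the forward).
At maturity, profit = |F_mkt − F*| = |32.53 − 32.4020| = $0.13 per troy ounce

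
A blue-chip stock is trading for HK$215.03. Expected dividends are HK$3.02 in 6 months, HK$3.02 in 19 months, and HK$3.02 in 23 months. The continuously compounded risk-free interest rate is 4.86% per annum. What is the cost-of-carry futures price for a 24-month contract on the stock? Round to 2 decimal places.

PV(dividends) I = 3.02·e^(−0.0486·6/12) + 3.02·e^(−0.0486·19/12) + 3.02·e^(−0.0486·23/12)
I = 2.9475 + 2.7963 + 2.7514 = 8.4952
F = (S − I)·e^(rT) = (215.03 − 8.4952) · e^(0.0486·24/12)
= 206.5348 · e^0.097200 = 206.5348 × 1.102081 = HK$227.62

HK$227.62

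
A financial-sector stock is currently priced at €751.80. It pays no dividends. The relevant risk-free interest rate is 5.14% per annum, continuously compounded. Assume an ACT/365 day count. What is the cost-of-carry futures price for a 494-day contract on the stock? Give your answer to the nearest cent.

€805.96

F = S·e^(rT) = 751.80 · e^(0.0514 × 494/365)
= 751.80 · e^0.069566 = 751.80 × 1.072043
F = €805.96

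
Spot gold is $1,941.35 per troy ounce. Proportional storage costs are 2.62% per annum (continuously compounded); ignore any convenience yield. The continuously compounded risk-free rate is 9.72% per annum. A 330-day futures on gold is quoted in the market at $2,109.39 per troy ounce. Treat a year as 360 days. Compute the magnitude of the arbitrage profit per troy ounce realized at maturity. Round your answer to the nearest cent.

$64.46 per troy ounce

Fair futures: F* = S·e^(carry·T), with carry = (r + u) = 0.0972 + 0.0262 = 0.1234
F* = 1941.35 · e^(0.1234 × 330/360) = 1941.35 · e^0.11311667 = 1941.35 × 1.11976257 = $2173.8511
Market $2109.39 < fair $2173.8511: forward underpriced → reverse cash-and-carry (short spot, go long the forward).
At maturity, profit = |F_mkt − F*| = |2109.39 − 2173.8511| = $64.46 per troy ounce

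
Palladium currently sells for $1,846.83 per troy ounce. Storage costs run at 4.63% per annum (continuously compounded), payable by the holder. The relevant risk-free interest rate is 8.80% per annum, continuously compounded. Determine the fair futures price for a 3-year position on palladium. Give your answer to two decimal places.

$2,763.15 per troy ounce

Net carry = r + u − y = 0.0880 + 0.0463 − 0.0000 = 0.1343
F = S·e^((r+u−y)T) = 1846.83 · e^(0.1343 × 3) = 1846.83 · e^0.40290000
= 1846.83 × 1.49615727 = $2,763.15 per troy ounce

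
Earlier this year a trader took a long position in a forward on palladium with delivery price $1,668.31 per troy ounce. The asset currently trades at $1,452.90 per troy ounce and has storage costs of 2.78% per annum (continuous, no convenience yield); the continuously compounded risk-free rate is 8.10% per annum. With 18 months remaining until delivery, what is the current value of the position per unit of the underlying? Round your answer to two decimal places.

Current fair forward for the remaining 18 months: F = S·e^((r + u)·T), (r + u) = 0.0810 + 0.0278 = 0.1088
F = 1452.90 · e^(0.1088 × 18/12) = 1452.90 × 1.17727212 = 1710.4587
Value of long forward = (F − K)·e^(−rT) = (1710.4587 − 1668.31) · e^(−0.0810·18/12)
= 42.1487 × 0.88559105 = 37.33

$37.33 per troy ounce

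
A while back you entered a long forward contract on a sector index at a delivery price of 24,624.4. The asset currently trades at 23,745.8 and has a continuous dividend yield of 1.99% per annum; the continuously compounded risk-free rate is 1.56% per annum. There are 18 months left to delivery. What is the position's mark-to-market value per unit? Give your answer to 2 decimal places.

-1007.42

Current fair forward for the remaining 18 months: F = S·e^((r − q)·T), (r − q) = 0.0156 − 0.0199 = -0.0043
F = 23745.8 · e^(-0.0043 × 18/12) = 23745.8 × 0.99357076 = 23593.1326
Value of long forward = (F − K)·e^(−rT) = (23593.1326 − 24624.4) · e^(−0.0156·18/12)
= -1031.2674 × 0.97687166 = -1007.42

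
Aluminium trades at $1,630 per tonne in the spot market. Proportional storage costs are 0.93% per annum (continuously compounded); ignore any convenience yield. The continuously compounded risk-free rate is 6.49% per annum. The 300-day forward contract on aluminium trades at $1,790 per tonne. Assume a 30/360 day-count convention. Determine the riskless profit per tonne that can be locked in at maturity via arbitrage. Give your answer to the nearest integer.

Fair forward: F* = S·e^(carry·T), with carry = (r + u) = 0.0649 + 0.0093 = 0.0742
F* = 1630 · e^(0.0742 × 300/360) = 1630 · e^0.061833 = 1630 × 1.063785 = $1733.9696
Market $1790 > fair $1733.9696: forward overpriced → cash-and-carry (buy spot, short the forward).
At maturity, profit = |F_mkt − F*| = |1790 − 1733.9696| = $56 per tonne

$56 per tonne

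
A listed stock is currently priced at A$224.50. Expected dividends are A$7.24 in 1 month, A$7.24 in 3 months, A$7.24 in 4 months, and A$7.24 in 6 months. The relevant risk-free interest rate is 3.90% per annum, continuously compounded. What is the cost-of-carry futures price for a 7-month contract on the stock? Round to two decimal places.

PV(dividends) I = 7.24·e^(−0.0390·1/12) + 7.24·e^(−0.0390·3/12) + 7.24·e^(−0.0390·4/12) + 7.24·e^(−0.0390·6/12)
I = 7.2165 + 7.1698 + 7.1465 + 7.1002 = 28.6330
F = (S − I)·e^(rT) = (224.50 − 28.6330) · e^(0.0390·7/12)
= 195.8670 · e^0.022750 = 195.8670 × 1.023011 = A$200.37

A$200.37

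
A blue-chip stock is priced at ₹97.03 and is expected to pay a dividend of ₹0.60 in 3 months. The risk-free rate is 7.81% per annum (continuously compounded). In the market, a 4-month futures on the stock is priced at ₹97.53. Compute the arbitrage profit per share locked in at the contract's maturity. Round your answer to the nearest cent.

₹1.46 per share

PV(dividends) I = 0.60·e^(−0.0781·3/12) = 0.5884
Fair futures F* = (S − I)·e^(rT) = (97.03 − 0.5884)·e^0.026033 = 96.4416 × 1.026375 = 98.9852
Market ₹97.53 < fair 98.9852: forward underpriced → reverse cash-and-carry (short the stock, invest proceeds at r, pay the dividends, go long the forward).
Profit at T = |F_mkt − F*| = |97.53 − 98.9852| = ₹1.46 per share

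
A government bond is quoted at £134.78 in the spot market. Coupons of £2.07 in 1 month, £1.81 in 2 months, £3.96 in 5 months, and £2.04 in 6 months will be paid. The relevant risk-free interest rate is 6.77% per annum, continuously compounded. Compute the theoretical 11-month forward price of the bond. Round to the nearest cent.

PV(coupons) I = 2.07·e^(−0.0677·1/12) + 1.81·e^(−0.0677·2/12) + 3.96·e^(−0.0677·5/12) + 2.04·e^(−0.0677·6/12)
I = 2.0584 + 1.7897 + 3.8499 + 1.9721 = 9.6701
F = (S − I)·e^(rT) = (134.78 − 9.6701) · e^(0.0677·11/12)
= 125.1099 · e^0.062058 = 125.1099 × 1.064024 = £133.12

£133.12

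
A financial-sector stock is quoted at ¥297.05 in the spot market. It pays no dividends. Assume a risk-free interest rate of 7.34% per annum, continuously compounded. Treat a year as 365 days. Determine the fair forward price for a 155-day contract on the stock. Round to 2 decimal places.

F = S·e^(rT) = 297.05 · e^(0.0734 × 155/365)
= 297.05 · e^0.031170 = 297.05 × 1.031661
F = ¥306.45

¥306.45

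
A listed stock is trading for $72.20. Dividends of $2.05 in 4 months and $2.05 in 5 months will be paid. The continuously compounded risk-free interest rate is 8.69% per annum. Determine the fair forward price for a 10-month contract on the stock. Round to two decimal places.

$73.36

PV(dividends) I = 2.05·e^(−0.0869·4/12) + 2.05·e^(−0.0869·5/12)
I = 1.9915 + 1.9771 = 3.9686
F = (S − I)·e^(rT) = (72.20 − 3.9686) · e^(0.0869·10/12)
= 68.2314 · e^0.072417 = 68.2314 × 1.075104 = $73.36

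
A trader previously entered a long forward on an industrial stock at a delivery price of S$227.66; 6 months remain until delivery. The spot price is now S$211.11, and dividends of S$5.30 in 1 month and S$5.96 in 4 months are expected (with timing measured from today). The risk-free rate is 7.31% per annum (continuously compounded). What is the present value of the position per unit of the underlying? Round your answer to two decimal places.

-S$19.46

PV(remaining dividends) I = 5.30·e^(−0.0731·1/12) + 5.96·e^(−0.0731·4/12) = 11.0843
Current forward F = (S − I)·e^(rT) = (211.11 − 11.0843)·e^(0.0731·6/12) = 200.0257 × 1.037226 = 207.4719
Value (long) = (F − K)·e^(−rT) = (207.4719 − 227.66) × 0.964110 = -19.4635
Value = -S$19.46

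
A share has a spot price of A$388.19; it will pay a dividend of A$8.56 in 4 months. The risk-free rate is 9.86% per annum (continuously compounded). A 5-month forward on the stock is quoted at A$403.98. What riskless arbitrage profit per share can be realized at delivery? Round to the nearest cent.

PV(dividends) I = 8.56·e^(−0.0986·4/12) = 8.2832
Fair forward F* = (S − I)·e^(rT) = (388.19 − 8.2832)·e^0.041083 = 379.9068 × 1.041939 = 395.8397
Market A$403.98 > fair 395.8397: forward overpriced → cash-and-carry (borrow at r, buy the stock and collect the dividends, short the forward).
Profit at T = |F_mkt − F*| = |403.98 − 395.8397| = A$8.14 per share

A$8.14 per share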